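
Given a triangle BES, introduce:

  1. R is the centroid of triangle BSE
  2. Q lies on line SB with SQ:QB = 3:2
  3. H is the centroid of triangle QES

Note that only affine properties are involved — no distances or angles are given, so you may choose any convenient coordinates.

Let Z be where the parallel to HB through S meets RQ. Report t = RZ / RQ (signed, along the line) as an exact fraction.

Choose coordinates B = (0, 0), E = (1, 0), S = (0, 1).
1. R is the centroid of triangle BSE ⇒ R = (1/3, 1/3)
2. Q lies on line SB with SQ:QB = 3:2 ⇒ Q = (0, 2/5)
3. H is the centroid of triangle QES ⇒ H = (1/3, 7/15)
through S parallel to HB: direction (-1/3, -7/15); meets RQ at Z = (-3/8, 19/40)
Z = R + t·(Q−R) with t = 17/8

t = 17/8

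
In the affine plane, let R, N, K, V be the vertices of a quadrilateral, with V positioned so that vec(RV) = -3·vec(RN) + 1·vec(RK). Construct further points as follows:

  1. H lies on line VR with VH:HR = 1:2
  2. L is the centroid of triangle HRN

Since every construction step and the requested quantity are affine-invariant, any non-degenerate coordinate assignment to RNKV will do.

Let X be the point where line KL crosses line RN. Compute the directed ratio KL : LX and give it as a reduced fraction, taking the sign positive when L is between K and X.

Work in coordinates with R = (0, 0), N = (1, 0), K = (0, 1), V = (-3, 1).
1. H lies on line VR with VH:HR = 1:2 ⇒ H = (-2, 2/3)
2. L is the centroid of triangle HRN ⇒ L = (-1/3, 2/9)
line KL meets RN at X = (-3/7, 0)
L = K + t·(X−K) with t = 7/9, so KL:LX = 7/9:2/9

KL:LX = 7/2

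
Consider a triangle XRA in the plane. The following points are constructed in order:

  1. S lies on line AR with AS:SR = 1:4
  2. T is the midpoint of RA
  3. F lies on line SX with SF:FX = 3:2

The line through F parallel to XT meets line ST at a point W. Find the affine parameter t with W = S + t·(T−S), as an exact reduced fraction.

t = 3/5

Set X = (0, 0), R = (1, 0), A = (0, 1); any affine frame gives the same invariant.
1. S lies on line AR with AS:SR = 1:4 ⇒ S = (1/5, 4/5)
2. T is the midpoint of RA ⇒ T = (1/2, 1/2)
3. F lies on line SX with SF:FX = 3:2 ⇒ F = (2/25, 8/25)
through F parallel to XT: direction (1/2, 1/2); meets ST at W = (19/50, 31/50)
W = S + t·(T−S) with t = 3/5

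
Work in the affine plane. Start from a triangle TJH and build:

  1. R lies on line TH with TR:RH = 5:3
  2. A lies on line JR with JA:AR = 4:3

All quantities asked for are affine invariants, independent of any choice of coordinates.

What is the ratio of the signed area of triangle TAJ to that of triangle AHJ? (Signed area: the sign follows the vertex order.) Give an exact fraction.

Work in coordinates with T = (0, 0), J = (1, 0), H = (0, 1).
1. R lies on line TH with TR:RH = 5:3 ⇒ R = (0, 5/8)
2. A lies on line JR with JA:AR = 4:3 ⇒ A = (3/7, 5/14)
2·[TAJ] = -5/14, 2·[AHJ] = -3/14
[TAJ]:[AHJ] = -5/14:-3/14 = 5/3

[TAJ]:[AHJ] = 5/3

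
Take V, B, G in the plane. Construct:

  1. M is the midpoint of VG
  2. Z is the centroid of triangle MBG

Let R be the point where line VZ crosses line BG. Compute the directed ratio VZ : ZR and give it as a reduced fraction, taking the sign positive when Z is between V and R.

Assign V = (0, 0), B = (1, 0), G = (0, 1) — the answer is frame-independent, so this choice is without loss of generality.
1. M is the midpoint of VG ⇒ M = (0, 1/2)
2. Z is the centroid of triangle MBG ⇒ Z = (1/3, 1/2)
line VZ meets BG at R = (2/5, 3/5)
Z = V + t·(R−V) with t = 5/6, so VZ:ZR = 5/6:1/6

VZ:ZR = 5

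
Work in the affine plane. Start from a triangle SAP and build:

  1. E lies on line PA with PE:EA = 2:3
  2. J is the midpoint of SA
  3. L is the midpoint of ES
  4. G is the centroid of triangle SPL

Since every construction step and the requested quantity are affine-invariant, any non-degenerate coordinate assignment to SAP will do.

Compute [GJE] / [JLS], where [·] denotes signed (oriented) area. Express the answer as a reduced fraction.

Assign S = (0, 0), A = (1, 0), P = (0, 1) — the answer is frame-independent, so this choice is without loss of generality.
1. E lies on line PA with PE:EA = 2:3 ⇒ E = (2/5, 3/5)
2. J is the midpoint of SA ⇒ J = (1/2, 0)
3. L is the midpoint of ES ⇒ L = (1/5, 3/10)
4. G is the centroid of triangle SPL ⇒ G = (1/15, 13/30)
2·[GJE] = 13/60, 2·[JLS] = 3/20
[GJE]:[JLS] = 13/60:3/20 = 13/9

[GJE]:[JLS] = 13/9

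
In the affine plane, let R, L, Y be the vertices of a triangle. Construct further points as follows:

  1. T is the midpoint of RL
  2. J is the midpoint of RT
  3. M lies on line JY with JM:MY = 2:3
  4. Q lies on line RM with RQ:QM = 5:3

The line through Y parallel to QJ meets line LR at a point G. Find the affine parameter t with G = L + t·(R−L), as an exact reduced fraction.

t = 3/8

Choose coordinates R = (0, 0), L = (1, 0), Y = (0, 1).
1. T is the midpoint of RL ⇒ T = (1/2, 0)
2. J is the midpoint of RT ⇒ J = (1/4, 0)
3. M lies on line JY with JM:MY = 2:3 ⇒ M = (3/20, 2/5)
4. Q lies on line RM with RQ:QM = 5:3 ⇒ Q = (3/32, 1/4)
through Y parallel to QJ: direction (5/32, -1/4); meets LR at G = (5/8, 0)
G = L + t·(R−L) with t = 3/8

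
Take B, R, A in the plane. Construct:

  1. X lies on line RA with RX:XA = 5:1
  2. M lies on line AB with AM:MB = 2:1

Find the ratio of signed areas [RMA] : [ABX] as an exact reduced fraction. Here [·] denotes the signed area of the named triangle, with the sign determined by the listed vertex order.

[RMA]:[ABX] = -4

Choose coordinates B = (0, 0), R = (1, 0), A = (0, 1).
1. X lies on line RA with RX:XA = 5:1 ⇒ X = (1/6, 5/6)
2. M lies on line AB with AM:MB = 2:1 ⇒ M = (0, 1/3)
2·[RMA] = -2/3, 2·[ABX] = 1/6
[RMA]:[ABX] = -2/3:1/6 = -4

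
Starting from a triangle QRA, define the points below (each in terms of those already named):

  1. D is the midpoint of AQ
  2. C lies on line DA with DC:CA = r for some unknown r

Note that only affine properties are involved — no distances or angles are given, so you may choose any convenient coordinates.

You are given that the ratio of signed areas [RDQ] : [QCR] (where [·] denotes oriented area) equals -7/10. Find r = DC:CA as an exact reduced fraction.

r = 3/4

Choose coordinates Q = (0, 0), R = (1, 0), A = (0, 1).
1. D is the midpoint of AQ ⇒ D = (0, 1/2)
2. With DC:CA = r, write λ = r/(r+1) so C = D + λ·(A−D); C is affine-linear in λ
Every point depending on C is an affine combination of C and λ-independent points, so each such coordinate is linear in λ; the λ² term in each signed area is a multiple of (A−D)×(A−D) = 0, so 2·[RDQ] and 2·[QCR] are each linear in λ. Evaluating at λ=0 and λ=1:
  2·[RDQ] = 1/2,   2·[QCR] = -1/2·λ − 1/2
So [RDQ]:[QCR] = (1/2) / (-1/2·λ − 1/2). Setting this equal to -7/10:
  1/2 = -7/10·(-1/2·λ − 1/2)  ⇒  λ = 3/7
Then r = λ/(1−λ) = (3/7)/(4/7) = 3/4. Check: with r = 3/4, C = (0, 5/7) and [RDQ]:[QCR] = -7/10 as required.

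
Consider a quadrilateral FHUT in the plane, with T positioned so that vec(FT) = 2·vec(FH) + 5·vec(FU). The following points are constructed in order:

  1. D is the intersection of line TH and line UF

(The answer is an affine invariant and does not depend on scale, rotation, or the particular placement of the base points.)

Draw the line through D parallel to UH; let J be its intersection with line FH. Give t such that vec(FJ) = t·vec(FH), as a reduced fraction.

Set F = (0, 0), H = (1, 0), U = (0, 1), T = (2, 5); any affine frame gives the same invariant.
1. D is the intersection of line TH and line UF ⇒ D = (0, -5)
through D parallel to UH: direction (1, -1); meets FH at J = (-5, 0)
J = F + t·(H−F) with t = -5

t = -5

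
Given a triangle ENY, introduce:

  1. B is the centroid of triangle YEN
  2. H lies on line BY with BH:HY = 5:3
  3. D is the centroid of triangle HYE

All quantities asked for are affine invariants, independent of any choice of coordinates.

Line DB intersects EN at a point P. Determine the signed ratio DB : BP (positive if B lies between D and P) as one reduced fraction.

DB:BP = 3/4

Set E = (0, 0), N = (1, 0), Y = (0, 1); any affine frame gives the same invariant.
1. B is the centroid of triangle YEN ⇒ B = (1/3, 1/3)
2. H lies on line BY with BH:HY = 5:3 ⇒ H = (1/8, 3/4)
3. D is the centroid of triangle HYE ⇒ D = (1/24, 7/12)
line DB meets EN at P = (13/18, 0)
B = D + t·(P−D) with t = 3/7, so DB:BP = 3/7:4/7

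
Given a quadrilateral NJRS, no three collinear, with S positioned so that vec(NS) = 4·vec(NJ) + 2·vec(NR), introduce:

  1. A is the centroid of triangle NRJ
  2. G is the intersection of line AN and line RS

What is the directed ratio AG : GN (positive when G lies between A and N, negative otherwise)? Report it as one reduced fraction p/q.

Choose coordinates N = (0, 0), J = (1, 0), R = (0, 1), S = (4, 2).
1. A is the centroid of triangle NRJ ⇒ A = (1/3, 1/3)
2. G is the intersection of line AN and line RS ⇒ G = (4/3, 4/3)
G = A + t·(N−A) with t = -3, so AG:GN = t:(1−t) = -3:4

AG:GN = -3/4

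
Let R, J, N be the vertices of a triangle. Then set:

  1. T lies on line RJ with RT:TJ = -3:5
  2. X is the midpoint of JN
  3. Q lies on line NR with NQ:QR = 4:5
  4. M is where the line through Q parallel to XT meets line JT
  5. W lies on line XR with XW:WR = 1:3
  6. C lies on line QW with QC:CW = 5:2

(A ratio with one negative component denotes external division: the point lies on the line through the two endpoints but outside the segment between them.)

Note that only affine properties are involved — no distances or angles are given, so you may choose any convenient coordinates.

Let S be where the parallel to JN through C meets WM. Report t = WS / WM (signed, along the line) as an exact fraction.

t = 2/107

Assign R = (0, 0), J = (1, 0), N = (0, 1) — the answer is frame-independent, so this choice is without loss of generality.
1. T lies on line RJ with RT:TJ = -3:5 ⇒ T = (-3/2, 0)
2. X is the midpoint of JN ⇒ X = (1/2, 1/2)
3. Q lies on line NR with NQ:QR = 4:5 ⇒ Q = (0, 5/9)
4. M is where the line through Q parallel to XT meets line JT ⇒ M = (-20/9, 0)
5. W lies on line XR with XW:WR = 1:3 ⇒ W = (3/8, 3/8)
6. C lies on line QW with QC:CW = 5:2 ⇒ C = (15/56, 215/504)
through C parallel to JN: direction (-1, 1); meets WM at S = (2515/7704, 315/856)
S = W + t·(M−W) with t = 2/107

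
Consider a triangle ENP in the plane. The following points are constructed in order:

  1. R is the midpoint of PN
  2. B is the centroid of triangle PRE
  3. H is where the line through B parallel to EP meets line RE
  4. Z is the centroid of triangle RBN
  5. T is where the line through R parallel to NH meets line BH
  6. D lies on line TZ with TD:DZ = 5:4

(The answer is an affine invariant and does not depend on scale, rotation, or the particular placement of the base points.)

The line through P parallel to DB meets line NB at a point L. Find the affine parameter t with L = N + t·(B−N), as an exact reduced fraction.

Choose coordinates E = (0, 0), N = (1, 0), P = (0, 1).
1. R is the midpoint of PN ⇒ R = (1/2, 1/2)
2. B is the centroid of triangle PRE ⇒ B = (1/6, 1/2)
3. H is where the line through B parallel to EP meets line RE ⇒ H = (1/6, 1/6)
4. Z is the centroid of triangle RBN ⇒ Z = (5/9, 1/3)
5. T is where the line through R parallel to NH meets line BH ⇒ T = (1/6, 17/30)
6. D lies on line TZ with TD:DZ = 5:4 ⇒ D = (31/81, 59/135)
through P parallel to DB: direction (-35/162, 17/270); meets NB at L = (-35/27, 62/45)
L = N + t·(B−N) with t = 124/45

t = 124/45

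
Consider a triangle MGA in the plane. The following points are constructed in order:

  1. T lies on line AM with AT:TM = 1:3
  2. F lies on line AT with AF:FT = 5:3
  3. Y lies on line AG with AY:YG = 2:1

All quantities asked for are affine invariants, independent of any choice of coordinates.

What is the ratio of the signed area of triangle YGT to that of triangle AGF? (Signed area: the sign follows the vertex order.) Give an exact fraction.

[YGT]:[AGF] = 8/15

Set M = (0, 0), G = (1, 0), A = (0, 1); any affine frame gives the same invariant.
1. T lies on line AM with AT:TM = 1:3 ⇒ T = (0, 3/4)
2. F lies on line AT with AF:FT = 5:3 ⇒ F = (0, 27/32)
3. Y lies on line AG with AY:YG = 2:1 ⇒ Y = (2/3, 1/3)
2·[YGT] = -1/12, 2·[AGF] = -5/32
[YGT]:[AGF] = -1/12:-5/32 = 8/15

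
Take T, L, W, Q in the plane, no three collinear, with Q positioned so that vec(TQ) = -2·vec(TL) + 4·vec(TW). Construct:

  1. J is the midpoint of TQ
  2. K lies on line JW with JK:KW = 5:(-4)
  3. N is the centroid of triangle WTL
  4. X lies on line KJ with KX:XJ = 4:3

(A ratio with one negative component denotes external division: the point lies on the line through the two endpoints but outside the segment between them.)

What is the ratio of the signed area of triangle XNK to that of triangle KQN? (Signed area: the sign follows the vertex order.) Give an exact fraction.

[XNK]:[KQN] = 20/119

Work in coordinates with T = (0, 0), L = (1, 0), W = (0, 1), Q = (-2, 4).
1. J is the midpoint of TQ ⇒ J = (-1, 2)
2. K lies on line JW with JK:KW = 5:(-4) ⇒ K = (4, -3)
3. N is the centroid of triangle WTL ⇒ N = (1/3, 1/3)
4. X lies on line KJ with KX:XJ = 4:3 ⇒ X = (8/7, -1/7)
2·[XNK] = 20/21, 2·[KQN] = 17/3
[XNK]:[KQN] = 20/21:17/3 = 20/119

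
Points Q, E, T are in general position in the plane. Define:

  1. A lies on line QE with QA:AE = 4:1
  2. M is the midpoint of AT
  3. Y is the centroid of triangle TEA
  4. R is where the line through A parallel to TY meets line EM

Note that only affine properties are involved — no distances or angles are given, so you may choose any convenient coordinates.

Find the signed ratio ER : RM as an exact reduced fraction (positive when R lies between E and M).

ER:RM = -4

Assign Q = (0, 0), E = (1, 0), T = (0, 1) — the answer is frame-independent, so this choice is without loss of generality.
1. A lies on line QE with QA:AE = 4:1 ⇒ A = (4/5, 0)
2. M is the midpoint of AT ⇒ M = (2/5, 1/2)
3. Y is the centroid of triangle TEA ⇒ Y = (3/5, 1/3)
4. R is where the line through A parallel to TY meets line EM ⇒ R = (1/5, 2/3)
R = E + t·(M−E) with t = 4/3, so ER:RM = t:(1−t) = 4/3:-1/3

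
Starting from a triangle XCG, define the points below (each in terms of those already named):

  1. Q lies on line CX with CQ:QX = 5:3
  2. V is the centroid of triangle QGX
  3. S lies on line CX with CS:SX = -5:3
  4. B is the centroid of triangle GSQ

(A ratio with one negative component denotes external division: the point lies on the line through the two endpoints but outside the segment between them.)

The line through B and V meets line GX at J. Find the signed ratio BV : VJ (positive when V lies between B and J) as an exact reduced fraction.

BV:VJ = -4

Work in coordinates with X = (0, 0), C = (1, 0), G = (0, 1).
1. Q lies on line CX with CQ:QX = 5:3 ⇒ Q = (3/8, 0)
2. V is the centroid of triangle QGX ⇒ V = (1/8, 1/3)
3. S lies on line CX with CS:SX = -5:3 ⇒ S = (-3/2, 0)
4. B is the centroid of triangle GSQ ⇒ B = (-3/8, 1/3)
line BV meets GX at J = (0, 1/3)
V = B + t·(J−B) with t = 4/3, so BV:VJ = 4/3:-1/3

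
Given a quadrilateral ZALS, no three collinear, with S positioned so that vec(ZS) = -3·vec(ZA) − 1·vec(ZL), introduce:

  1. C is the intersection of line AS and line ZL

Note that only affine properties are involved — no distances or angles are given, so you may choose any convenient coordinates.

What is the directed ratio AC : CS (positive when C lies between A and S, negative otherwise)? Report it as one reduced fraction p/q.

Work in coordinates with Z = (0, 0), A = (1, 0), L = (0, 1), S = (-3, -1).
1. C is the intersection of line AS and line ZL ⇒ C = (0, -1/4)
C = A + t·(S−A) with t = 1/4, so AC:CS = t:(1−t) = 1/4:3/4

AC:CS = 1/3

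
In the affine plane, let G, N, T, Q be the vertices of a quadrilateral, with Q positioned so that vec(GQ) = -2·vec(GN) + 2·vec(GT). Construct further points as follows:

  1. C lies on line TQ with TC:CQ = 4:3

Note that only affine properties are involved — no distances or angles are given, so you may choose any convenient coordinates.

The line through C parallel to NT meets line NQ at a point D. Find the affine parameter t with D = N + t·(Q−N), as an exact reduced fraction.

t = 4/7

Choose coordinates G = (0, 0), N = (1, 0), T = (0, 1), Q = (-2, 2).
1. C lies on line TQ with TC:CQ = 4:3 ⇒ C = (-8/7, 11/7)
through C parallel to NT: direction (-1, 1); meets NQ at D = (-5/7, 8/7)
D = N + t·(Q−N) with t = 4/7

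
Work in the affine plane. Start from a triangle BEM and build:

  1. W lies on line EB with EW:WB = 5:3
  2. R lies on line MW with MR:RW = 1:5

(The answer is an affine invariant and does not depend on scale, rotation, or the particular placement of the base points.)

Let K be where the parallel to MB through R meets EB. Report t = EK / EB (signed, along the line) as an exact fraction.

Assign B = (0, 0), E = (1, 0), M = (0, 1) — the answer is frame-independent, so this choice is without loss of generality.
1. W lies on line EB with EW:WB = 5:3 ⇒ W = (3/8, 0)
2. R lies on line MW with MR:RW = 1:5 ⇒ R = (1/16, 5/6)
through R parallel to MB: direction (0, -1); meets EB at K = (1/16, 0)
K = E + t·(B−E) with t = 15/16

t = 15/16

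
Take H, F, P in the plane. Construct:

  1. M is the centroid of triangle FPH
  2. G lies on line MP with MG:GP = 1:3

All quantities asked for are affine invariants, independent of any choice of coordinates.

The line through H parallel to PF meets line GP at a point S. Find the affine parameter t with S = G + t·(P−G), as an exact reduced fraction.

t = -3

Assign H = (0, 0), F = (1, 0), P = (0, 1) — the answer is frame-independent, so this choice is without loss of generality.
1. M is the centroid of triangle FPH ⇒ M = (1/3, 1/3)
2. G lies on line MP with MG:GP = 1:3 ⇒ G = (1/4, 1/2)
through H parallel to PF: direction (1, -1); meets GP at S = (1, -1)
S = G + t·(P−G) with t = -3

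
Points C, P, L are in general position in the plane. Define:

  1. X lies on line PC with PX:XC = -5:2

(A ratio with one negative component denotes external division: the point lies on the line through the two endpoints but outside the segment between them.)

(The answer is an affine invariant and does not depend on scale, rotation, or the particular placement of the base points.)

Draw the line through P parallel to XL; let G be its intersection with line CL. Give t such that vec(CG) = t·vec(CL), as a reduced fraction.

t = -3/2

Choose coordinates C = (0, 0), P = (1, 0), L = (0, 1).
1. X lies on line PC with PX:XC = -5:2 ⇒ X = (-2/3, 0)
through P parallel to XL: direction (2/3, 1); meets CL at G = (0, -3/2)
G = C + t·(L−C) with t = -3/2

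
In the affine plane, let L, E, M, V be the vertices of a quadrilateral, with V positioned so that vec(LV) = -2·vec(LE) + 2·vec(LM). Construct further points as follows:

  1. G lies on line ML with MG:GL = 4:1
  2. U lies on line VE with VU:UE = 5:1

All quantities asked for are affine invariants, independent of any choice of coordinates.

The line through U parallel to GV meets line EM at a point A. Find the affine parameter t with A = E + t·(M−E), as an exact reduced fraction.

Work in coordinates with L = (0, 0), E = (1, 0), M = (0, 1), V = (-2, 2).
1. G lies on line ML with MG:GL = 4:1 ⇒ G = (0, 1/5)
2. U lies on line VE with VU:UE = 5:1 ⇒ U = (1/2, 1/3)
through U parallel to GV: direction (-2, 9/5); meets EM at A = (13/6, -7/6)
A = E + t·(M−E) with t = -7/6

t = -7/6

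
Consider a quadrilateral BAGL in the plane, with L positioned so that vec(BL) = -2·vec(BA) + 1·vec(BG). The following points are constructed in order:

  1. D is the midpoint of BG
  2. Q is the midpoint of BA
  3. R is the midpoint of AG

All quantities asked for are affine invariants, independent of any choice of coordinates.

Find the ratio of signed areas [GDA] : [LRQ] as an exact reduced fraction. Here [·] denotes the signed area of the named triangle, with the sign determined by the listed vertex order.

Work in coordinates with B = (0, 0), A = (1, 0), G = (0, 1), L = (-2, 1).
1. D is the midpoint of BG ⇒ D = (0, 1/2)
2. Q is the midpoint of BA ⇒ Q = (1/2, 0)
3. R is the midpoint of AG ⇒ R = (1/2, 1/2)
2·[GDA] = 1/2, 2·[LRQ] = -5/4
[GDA]:[LRQ] = 1/2:-5/4 = -2/5

[GDA]:[LRQ] = -2/5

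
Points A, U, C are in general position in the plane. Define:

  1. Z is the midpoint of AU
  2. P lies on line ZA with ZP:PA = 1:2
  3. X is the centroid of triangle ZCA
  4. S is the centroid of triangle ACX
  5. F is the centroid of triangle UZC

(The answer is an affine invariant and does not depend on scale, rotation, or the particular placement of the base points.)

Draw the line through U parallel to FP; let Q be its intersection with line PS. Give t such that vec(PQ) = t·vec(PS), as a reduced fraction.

t = -4/3

Choose coordinates A = (0, 0), U = (1, 0), C = (0, 1).
1. Z is the midpoint of AU ⇒ Z = (1/2, 0)
2. P lies on line ZA with ZP:PA = 1:2 ⇒ P = (1/3, 0)
3. X is the centroid of triangle ZCA ⇒ X = (1/6, 1/3)
4. S is the centroid of triangle ACX ⇒ S = (1/18, 4/9)
5. F is the centroid of triangle UZC ⇒ F = (1/2, 1/3)
through U parallel to FP: direction (-1/6, -1/3); meets PS at Q = (19/27, -16/27)
Q = P + t·(S−P) with t = -4/3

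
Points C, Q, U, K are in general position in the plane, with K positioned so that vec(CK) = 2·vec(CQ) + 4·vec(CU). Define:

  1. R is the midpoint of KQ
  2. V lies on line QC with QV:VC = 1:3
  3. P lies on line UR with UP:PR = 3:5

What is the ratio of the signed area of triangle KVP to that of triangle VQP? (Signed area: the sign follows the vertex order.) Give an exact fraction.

Work in coordinates with C = (0, 0), Q = (1, 0), U = (0, 1), K = (2, 4).
1. R is the midpoint of KQ ⇒ R = (3/2, 2)
2. V lies on line QC with QV:VC = 1:3 ⇒ V = (3/4, 0)
3. P lies on line UR with UP:PR = 3:5 ⇒ P = (9/16, 11/8)
2·[KVP] = -79/32, 2·[VQP] = 11/32
[KVP]:[VQP] = -79/32:11/32 = -79/11

[KVP]:[VQP] = -79/11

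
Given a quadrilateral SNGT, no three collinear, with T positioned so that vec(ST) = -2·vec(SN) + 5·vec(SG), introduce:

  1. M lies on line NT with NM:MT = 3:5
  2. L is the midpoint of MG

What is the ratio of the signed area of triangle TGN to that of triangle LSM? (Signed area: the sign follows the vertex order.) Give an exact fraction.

Assign S = (0, 0), N = (1, 0), G = (0, 1), T = (-2, 5) — the answer is frame-independent, so this choice is without loss of generality.
1. M lies on line NT with NM:MT = 3:5 ⇒ M = (-1/8, 15/8)
2. L is the midpoint of MG ⇒ L = (-1/16, 23/16)
2·[TGN] = 2, 2·[LSM] = -1/16
[TGN]:[LSM] = 2:-1/16 = -32

[TGN]:[LSM] = -32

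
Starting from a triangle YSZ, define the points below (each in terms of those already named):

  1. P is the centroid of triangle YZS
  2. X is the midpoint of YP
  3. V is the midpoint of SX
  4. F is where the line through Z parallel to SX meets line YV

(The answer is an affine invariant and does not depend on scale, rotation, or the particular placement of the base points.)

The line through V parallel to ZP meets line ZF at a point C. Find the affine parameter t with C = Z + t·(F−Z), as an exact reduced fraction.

t = 1/21

Work in coordinates with Y = (0, 0), S = (1, 0), Z = (0, 1).
1. P is the centroid of triangle YZS ⇒ P = (1/3, 1/3)
2. X is the midpoint of YP ⇒ X = (1/6, 1/6)
3. V is the midpoint of SX ⇒ V = (7/12, 1/12)
4. F is where the line through Z parallel to SX meets line YV ⇒ F = (35/12, 5/12)
through V parallel to ZP: direction (1/3, -2/3); meets ZF at C = (5/36, 35/36)
C = Z + t·(F−Z) with t = 1/21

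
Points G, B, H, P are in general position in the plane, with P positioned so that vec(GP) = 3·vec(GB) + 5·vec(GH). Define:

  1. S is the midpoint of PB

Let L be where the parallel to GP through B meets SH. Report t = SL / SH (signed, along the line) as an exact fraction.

t = -5/11

Choose coordinates G = (0, 0), B = (1, 0), H = (0, 1), P = (3, 5).
1. S is the midpoint of PB ⇒ S = (2, 5/2)
through B parallel to GP: direction (3, 5); meets SH at L = (32/11, 35/11)
L = S + t·(H−S) with t = -5/11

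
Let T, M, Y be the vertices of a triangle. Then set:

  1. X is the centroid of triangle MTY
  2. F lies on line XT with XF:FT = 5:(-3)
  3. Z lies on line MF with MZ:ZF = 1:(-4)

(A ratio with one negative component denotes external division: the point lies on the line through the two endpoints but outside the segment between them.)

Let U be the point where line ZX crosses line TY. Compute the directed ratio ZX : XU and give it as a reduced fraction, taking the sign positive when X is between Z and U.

Set T = (0, 0), M = (1, 0), Y = (0, 1); any affine frame gives the same invariant.
1. X is the centroid of triangle MTY ⇒ X = (1/3, 1/3)
2. F lies on line XT with XF:FT = 5:(-3) ⇒ F = (-1/2, -1/2)
3. Z lies on line MF with MZ:ZF = 1:(-4) ⇒ Z = (3/2, 1/6)
line ZX meets TY at U = (0, 8/21)
X = Z + t·(U−Z) with t = 7/9, so ZX:XU = 7/9:2/9

ZX:XU = 7/2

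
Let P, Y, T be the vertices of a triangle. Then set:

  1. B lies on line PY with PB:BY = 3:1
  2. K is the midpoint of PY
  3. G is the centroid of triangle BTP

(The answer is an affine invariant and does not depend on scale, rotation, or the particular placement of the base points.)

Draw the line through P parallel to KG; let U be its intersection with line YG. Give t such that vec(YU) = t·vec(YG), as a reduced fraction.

t = 2

Set P = (0, 0), Y = (1, 0), T = (0, 1); any affine frame gives the same invariant.
1. B lies on line PY with PB:BY = 3:1 ⇒ B = (3/4, 0)
2. K is the midpoint of PY ⇒ K = (1/2, 0)
3. G is the centroid of triangle BTP ⇒ G = (1/4, 1/3)
through P parallel to KG: direction (-1/4, 1/3); meets YG at U = (-1/2, 2/3)
U = Y + t·(G−Y) with t = 2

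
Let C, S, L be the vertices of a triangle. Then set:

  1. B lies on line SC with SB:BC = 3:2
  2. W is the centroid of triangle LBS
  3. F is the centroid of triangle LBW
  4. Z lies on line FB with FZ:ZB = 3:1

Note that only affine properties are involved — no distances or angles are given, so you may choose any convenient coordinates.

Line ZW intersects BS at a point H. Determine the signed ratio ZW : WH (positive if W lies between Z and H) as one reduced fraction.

Set C = (0, 0), S = (1, 0), L = (0, 1); any affine frame gives the same invariant.
1. B lies on line SC with SB:BC = 3:2 ⇒ B = (2/5, 0)
2. W is the centroid of triangle LBS ⇒ W = (7/15, 1/3)
3. F is the centroid of triangle LBW ⇒ F = (13/45, 4/9)
4. Z lies on line FB with FZ:ZB = 3:1 ⇒ Z = (67/180, 1/9)
line ZW meets BS at H = (13/40, 0)
W = Z + t·(H−Z) with t = -2, so ZW:WH = -2:3

ZW:WH = -2/3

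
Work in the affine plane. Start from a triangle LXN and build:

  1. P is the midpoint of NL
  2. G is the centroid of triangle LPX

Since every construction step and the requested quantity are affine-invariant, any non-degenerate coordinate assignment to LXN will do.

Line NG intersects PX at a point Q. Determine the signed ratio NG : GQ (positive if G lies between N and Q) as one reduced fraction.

NG:GQ = -4

Assign L = (0, 0), X = (1, 0), N = (0, 1) — the answer is frame-independent, so this choice is without loss of generality.
1. P is the midpoint of NL ⇒ P = (0, 1/2)
2. G is the centroid of triangle LPX ⇒ G = (1/3, 1/6)
line NG meets PX at Q = (1/4, 3/8)
G = N + t·(Q−N) with t = 4/3, so NG:GQ = 4/3:-1/3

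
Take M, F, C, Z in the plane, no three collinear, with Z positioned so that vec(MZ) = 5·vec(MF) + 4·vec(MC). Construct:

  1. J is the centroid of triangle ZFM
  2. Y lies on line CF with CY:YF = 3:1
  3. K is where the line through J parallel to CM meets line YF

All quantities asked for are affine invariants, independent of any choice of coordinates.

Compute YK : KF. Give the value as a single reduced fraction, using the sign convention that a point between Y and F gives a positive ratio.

Choose coordinates M = (0, 0), F = (1, 0), C = (0, 1), Z = (5, 4).
1. J is the centroid of triangle ZFM ⇒ J = (2, 4/3)
2. Y lies on line CF with CY:YF = 3:1 ⇒ Y = (3/4, 1/4)
3. K is where the line through J parallel to CM meets line YF ⇒ K = (2, -1)
K = Y + t·(F−Y) with t = 5, so YK:KF = t:(1−t) = 5:-4

YK:KF = -5/4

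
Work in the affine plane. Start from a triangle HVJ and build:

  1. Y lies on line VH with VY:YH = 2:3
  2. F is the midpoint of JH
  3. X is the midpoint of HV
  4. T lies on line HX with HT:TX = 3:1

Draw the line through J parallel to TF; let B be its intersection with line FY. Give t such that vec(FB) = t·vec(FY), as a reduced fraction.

Assign H = (0, 0), V = (1, 0), J = (0, 1) — the answer is frame-independent, so this choice is without loss of generality.
1. Y lies on line VH with VY:YH = 2:3 ⇒ Y = (3/5, 0)
2. F is the midpoint of JH ⇒ F = (0, 1/2)
3. X is the midpoint of HV ⇒ X = (1/2, 0)
4. T lies on line HX with HT:TX = 3:1 ⇒ T = (3/8, 0)
through J parallel to TF: direction (-3/8, 1/2); meets FY at B = (1, -1/3)
B = F + t·(Y−F) with t = 5/3

t = 5/3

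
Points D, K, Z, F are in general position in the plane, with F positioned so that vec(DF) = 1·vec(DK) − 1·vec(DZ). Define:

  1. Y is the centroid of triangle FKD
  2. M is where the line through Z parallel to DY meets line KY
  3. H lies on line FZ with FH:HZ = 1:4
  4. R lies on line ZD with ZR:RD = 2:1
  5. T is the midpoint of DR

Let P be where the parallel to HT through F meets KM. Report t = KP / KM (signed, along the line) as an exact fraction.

Assign D = (0, 0), K = (1, 0), Z = (0, 1), F = (1, -1) — the answer is frame-independent, so this choice is without loss of generality.
1. Y is the centroid of triangle FKD ⇒ Y = (2/3, -1/3)
2. M is where the line through Z parallel to DY meets line KY ⇒ M = (4/3, 1/3)
3. H lies on line FZ with FH:HZ = 1:4 ⇒ H = (4/5, -3/5)
4. R lies on line ZD with ZR:RD = 2:1 ⇒ R = (0, 1/3)
5. T is the midpoint of DR ⇒ T = (0, 1/6)
through F parallel to HT: direction (-4/5, 23/30); meets KM at P = (23/47, -24/47)
P = K + t·(M−K) with t = -72/47

t = -72/47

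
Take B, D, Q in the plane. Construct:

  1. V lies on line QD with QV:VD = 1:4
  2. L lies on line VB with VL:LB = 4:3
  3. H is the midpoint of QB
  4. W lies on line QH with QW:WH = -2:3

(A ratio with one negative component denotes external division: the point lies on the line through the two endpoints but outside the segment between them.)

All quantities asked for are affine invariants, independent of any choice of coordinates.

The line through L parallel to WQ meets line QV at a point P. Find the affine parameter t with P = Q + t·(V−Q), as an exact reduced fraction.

Work in coordinates with B = (0, 0), D = (1, 0), Q = (0, 1).
1. V lies on line QD with QV:VD = 1:4 ⇒ V = (1/5, 4/5)
2. L lies on line VB with VL:LB = 4:3 ⇒ L = (3/35, 12/35)
3. H is the midpoint of QB ⇒ H = (0, 1/2)
4. W lies on line QH with QW:WH = -2:3 ⇒ W = (0, 2)
through L parallel to WQ: direction (0, -1); meets QV at P = (3/35, 32/35)
P = Q + t·(V−Q) with t = 3/7

t = 3/7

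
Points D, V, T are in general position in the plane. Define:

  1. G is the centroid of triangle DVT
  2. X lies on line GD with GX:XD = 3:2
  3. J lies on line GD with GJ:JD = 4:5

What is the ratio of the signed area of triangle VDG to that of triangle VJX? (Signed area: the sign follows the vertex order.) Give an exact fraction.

Assign D = (0, 0), V = (1, 0), T = (0, 1) — the answer is frame-independent, so this choice is without loss of generality.
1. G is the centroid of triangle DVT ⇒ G = (1/3, 1/3)
2. X lies on line GD with GX:XD = 3:2 ⇒ X = (2/15, 2/15)
3. J lies on line GD with GJ:JD = 4:5 ⇒ J = (5/27, 5/27)
2·[VDG] = -1/3, 2·[VJX] = 7/135
[VDG]:[VJX] = -1/3:7/135 = -45/7

[VDG]:[VJX] = -45/7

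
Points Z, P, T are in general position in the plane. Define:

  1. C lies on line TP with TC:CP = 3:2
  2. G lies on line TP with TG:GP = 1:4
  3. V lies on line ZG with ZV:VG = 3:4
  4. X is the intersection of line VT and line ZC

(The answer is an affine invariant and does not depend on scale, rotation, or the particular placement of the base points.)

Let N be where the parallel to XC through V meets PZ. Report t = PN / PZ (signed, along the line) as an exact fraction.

Work in coordinates with Z = (0, 0), P = (1, 0), T = (0, 1).
1. C lies on line TP with TC:CP = 3:2 ⇒ C = (3/5, 2/5)
2. G lies on line TP with TG:GP = 1:4 ⇒ G = (1/5, 4/5)
3. V lies on line ZG with ZV:VG = 3:4 ⇒ V = (3/35, 12/35)
4. X is the intersection of line VT and line ZC ⇒ X = (3/25, 2/25)
through V parallel to XC: direction (12/25, 8/25); meets PZ at N = (-3/7, 0)
N = P + t·(Z−P) with t = 10/7

t = 10/7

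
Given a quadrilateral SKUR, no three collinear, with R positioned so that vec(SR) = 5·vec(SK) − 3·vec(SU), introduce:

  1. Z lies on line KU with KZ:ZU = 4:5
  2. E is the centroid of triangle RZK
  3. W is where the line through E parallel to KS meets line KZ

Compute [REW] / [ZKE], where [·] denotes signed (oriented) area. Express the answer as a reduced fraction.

Choose coordinates S = (0, 0), K = (1, 0), U = (0, 1), R = (5, -3).
1. Z lies on line KU with KZ:ZU = 4:5 ⇒ Z = (5/9, 4/9)
2. E is the centroid of triangle RZK ⇒ E = (59/27, -23/27)
3. W is where the line through E parallel to KS meets line KZ ⇒ W = (50/27, -23/27)
2·[REW] = 58/81, 2·[ZKE] = 4/27
[REW]:[ZKE] = 58/81:4/27 = 29/6

[REW]:[ZKE] = 29/6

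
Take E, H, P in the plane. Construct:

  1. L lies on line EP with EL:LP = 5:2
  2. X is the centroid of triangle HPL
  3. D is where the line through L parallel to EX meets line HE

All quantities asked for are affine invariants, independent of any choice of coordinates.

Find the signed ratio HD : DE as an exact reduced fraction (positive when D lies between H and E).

HD:DE = -17/5

Choose coordinates E = (0, 0), H = (1, 0), P = (0, 1).
1. L lies on line EP with EL:LP = 5:2 ⇒ L = (0, 5/7)
2. X is the centroid of triangle HPL ⇒ X = (1/3, 4/7)
3. D is where the line through L parallel to EX meets line HE ⇒ D = (-5/12, 0)
D = H + t·(E−H) with t = 17/12, so HD:DE = t:(1−t) = 17/12:-5/12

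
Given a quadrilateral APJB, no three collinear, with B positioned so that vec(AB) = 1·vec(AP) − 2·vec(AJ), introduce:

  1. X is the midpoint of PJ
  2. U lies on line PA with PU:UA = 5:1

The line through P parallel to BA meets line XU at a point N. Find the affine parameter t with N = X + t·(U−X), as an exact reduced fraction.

t = -3/7

Work in coordinates with A = (0, 0), P = (1, 0), J = (0, 1), B = (1, -2).
1. X is the midpoint of PJ ⇒ X = (1/2, 1/2)
2. U lies on line PA with PU:UA = 5:1 ⇒ U = (1/6, 0)
through P parallel to BA: direction (-1, 2); meets XU at N = (9/14, 5/7)
N = X + t·(U−X) with t = -3/7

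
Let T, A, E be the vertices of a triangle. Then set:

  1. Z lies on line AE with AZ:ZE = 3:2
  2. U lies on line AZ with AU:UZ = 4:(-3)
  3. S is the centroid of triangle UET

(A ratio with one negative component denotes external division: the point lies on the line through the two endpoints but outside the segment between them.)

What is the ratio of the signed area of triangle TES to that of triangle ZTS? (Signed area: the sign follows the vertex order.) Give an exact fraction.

[TES]:[ZTS] = -7/11

Assign T = (0, 0), A = (1, 0), E = (0, 1) — the answer is frame-independent, so this choice is without loss of generality.
1. Z lies on line AE with AZ:ZE = 3:2 ⇒ Z = (2/5, 3/5)
2. U lies on line AZ with AU:UZ = 4:(-3) ⇒ U = (-7/5, 12/5)
3. S is the centroid of triangle UET ⇒ S = (-7/15, 17/15)
2·[TES] = 7/15, 2·[ZTS] = -11/15
[TES]:[ZTS] = 7/15:-11/15 = -7/11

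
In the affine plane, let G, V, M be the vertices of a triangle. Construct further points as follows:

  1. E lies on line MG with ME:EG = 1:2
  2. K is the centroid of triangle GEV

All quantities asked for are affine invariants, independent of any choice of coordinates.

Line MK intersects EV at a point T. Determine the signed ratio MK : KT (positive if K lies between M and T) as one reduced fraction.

MK:KT = -5/2

Choose coordinates G = (0, 0), V = (1, 0), M = (0, 1).
1. E lies on line MG with ME:EG = 1:2 ⇒ E = (0, 2/3)
2. K is the centroid of triangle GEV ⇒ K = (1/3, 2/9)
line MK meets EV at T = (1/5, 8/15)
K = M + t·(T−M) with t = 5/3, so MK:KT = 5/3:-2/3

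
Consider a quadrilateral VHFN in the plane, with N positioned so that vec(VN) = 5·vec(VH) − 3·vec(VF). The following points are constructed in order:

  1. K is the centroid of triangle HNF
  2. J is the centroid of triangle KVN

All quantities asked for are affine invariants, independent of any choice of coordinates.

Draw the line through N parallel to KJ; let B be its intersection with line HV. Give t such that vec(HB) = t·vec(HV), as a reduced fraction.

Choose coordinates V = (0, 0), H = (1, 0), F = (0, 1), N = (5, -3).
1. K is the centroid of triangle HNF ⇒ K = (2, -2/3)
2. J is the centroid of triangle KVN ⇒ J = (7/3, -11/9)
through N parallel to KJ: direction (1/3, -5/9); meets HV at B = (16/5, 0)
B = H + t·(V−H) with t = -11/5

t = -11/5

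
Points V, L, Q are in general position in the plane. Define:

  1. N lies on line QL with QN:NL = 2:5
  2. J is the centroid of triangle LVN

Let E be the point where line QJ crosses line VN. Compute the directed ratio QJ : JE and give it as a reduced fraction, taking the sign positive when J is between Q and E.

Assign V = (0, 0), L = (1, 0), Q = (0, 1) — the answer is frame-independent, so this choice is without loss of generality.
1. N lies on line QL with QN:NL = 2:5 ⇒ N = (2/7, 5/7)
2. J is the centroid of triangle LVN ⇒ J = (3/7, 5/21)
line QJ meets VN at E = (18/77, 45/77)
J = Q + t·(E−Q) with t = 11/6, so QJ:JE = 11/6:-5/6

QJ:JE = -11/5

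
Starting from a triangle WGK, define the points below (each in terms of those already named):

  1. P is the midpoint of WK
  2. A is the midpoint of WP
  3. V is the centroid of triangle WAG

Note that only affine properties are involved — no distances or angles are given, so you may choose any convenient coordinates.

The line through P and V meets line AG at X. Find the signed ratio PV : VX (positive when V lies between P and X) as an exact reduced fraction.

Work in coordinates with W = (0, 0), G = (1, 0), K = (0, 1).
1. P is the midpoint of WK ⇒ P = (0, 1/2)
2. A is the midpoint of WP ⇒ A = (0, 1/4)
3. V is the centroid of triangle WAG ⇒ V = (1/3, 1/12)
line PV meets AG at X = (1/4, 3/16)
V = P + t·(X−P) with t = 4/3, so PV:VX = 4/3:-1/3

PV:VX = -4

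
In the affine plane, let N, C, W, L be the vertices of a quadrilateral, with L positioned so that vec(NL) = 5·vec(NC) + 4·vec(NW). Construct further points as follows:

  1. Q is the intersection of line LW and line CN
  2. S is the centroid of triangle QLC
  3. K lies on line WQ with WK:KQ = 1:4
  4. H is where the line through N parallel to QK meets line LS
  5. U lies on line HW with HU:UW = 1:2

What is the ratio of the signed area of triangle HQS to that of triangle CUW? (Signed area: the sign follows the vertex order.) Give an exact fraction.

[HQS]:[CUW] = 14/11

Choose coordinates N = (0, 0), C = (1, 0), W = (0, 1), L = (5, 4).
1. Q is the intersection of line LW and line CN ⇒ Q = (-5/3, 0)
2. S is the centroid of triangle QLC ⇒ S = (13/9, 4/3)
3. K lies on line WQ with WK:KQ = 1:4 ⇒ K = (-1/3, 4/5)
4. H is where the line through N parallel to QK meets line LS ⇒ H = (-5/3, -1)
5. U lies on line HW with HU:UW = 1:2 ⇒ U = (-10/9, -1/3)
2·[HQS] = -28/9, 2·[CUW] = -22/9
[HQS]:[CUW] = -28/9:-22/9 = 14/11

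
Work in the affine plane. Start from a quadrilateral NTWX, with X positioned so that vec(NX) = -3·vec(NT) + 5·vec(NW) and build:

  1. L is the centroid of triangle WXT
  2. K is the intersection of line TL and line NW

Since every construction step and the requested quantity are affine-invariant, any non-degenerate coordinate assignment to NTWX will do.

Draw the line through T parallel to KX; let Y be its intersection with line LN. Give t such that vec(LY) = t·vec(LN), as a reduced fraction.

Work in coordinates with N = (0, 0), T = (1, 0), W = (0, 1), X = (-3, 5).
1. L is the centroid of triangle WXT ⇒ L = (-2/3, 2)
2. K is the intersection of line TL and line NW ⇒ K = (0, 6/5)
through T parallel to KX: direction (-3, 19/5); meets LN at Y = (-19/26, 57/26)
Y = L + t·(N−L) with t = -5/52

t = -5/52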